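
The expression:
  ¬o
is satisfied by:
  {o: False}


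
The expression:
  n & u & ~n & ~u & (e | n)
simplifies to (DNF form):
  False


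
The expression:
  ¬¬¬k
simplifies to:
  ¬k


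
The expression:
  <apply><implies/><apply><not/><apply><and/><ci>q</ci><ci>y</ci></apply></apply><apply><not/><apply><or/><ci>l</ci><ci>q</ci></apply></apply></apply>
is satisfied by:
  {y: True, l: False, q: False}
  {l: False, q: False, y: False}
  {y: True, q: True, l: False}
  {y: True, q: True, l: True}


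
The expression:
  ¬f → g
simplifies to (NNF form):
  f ∨ g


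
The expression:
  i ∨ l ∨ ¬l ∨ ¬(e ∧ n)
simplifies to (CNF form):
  True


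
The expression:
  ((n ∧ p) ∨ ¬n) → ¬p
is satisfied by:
  {p: False}


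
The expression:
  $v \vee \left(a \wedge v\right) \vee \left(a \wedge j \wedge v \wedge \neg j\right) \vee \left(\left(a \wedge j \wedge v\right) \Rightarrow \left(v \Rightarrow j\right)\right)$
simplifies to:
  $\text{True}$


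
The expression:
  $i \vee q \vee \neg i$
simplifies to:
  $\text{True}$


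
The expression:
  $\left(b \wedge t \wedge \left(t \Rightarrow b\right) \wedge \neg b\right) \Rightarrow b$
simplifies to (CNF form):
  $\text{True}$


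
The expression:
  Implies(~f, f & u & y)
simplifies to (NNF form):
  f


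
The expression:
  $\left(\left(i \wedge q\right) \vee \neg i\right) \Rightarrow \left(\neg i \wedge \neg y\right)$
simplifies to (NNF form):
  $\left(i \wedge \neg q\right) \vee \left(\neg i \wedge \neg y\right)$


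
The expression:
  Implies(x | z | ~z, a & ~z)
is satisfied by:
  {a: True, z: False}


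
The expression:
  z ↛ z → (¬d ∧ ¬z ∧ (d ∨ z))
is always true.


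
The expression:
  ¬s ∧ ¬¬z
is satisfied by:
  {z: True, s: False}


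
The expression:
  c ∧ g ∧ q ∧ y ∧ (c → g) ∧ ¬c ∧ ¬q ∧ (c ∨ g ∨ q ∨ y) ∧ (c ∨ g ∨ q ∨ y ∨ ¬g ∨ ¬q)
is never true.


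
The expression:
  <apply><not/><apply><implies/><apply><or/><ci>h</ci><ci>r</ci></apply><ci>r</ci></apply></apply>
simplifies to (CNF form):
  <apply><and/><ci>h</ci><apply><not/><ci>r</ci></apply></apply>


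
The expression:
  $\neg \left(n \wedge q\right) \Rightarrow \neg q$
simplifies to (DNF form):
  $n \vee \neg q$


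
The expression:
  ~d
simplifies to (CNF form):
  ~d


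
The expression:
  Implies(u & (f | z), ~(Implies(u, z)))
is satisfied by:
  {u: False, z: False}
  {z: True, u: False}
  {u: True, z: False}


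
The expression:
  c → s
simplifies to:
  s ∨ ¬c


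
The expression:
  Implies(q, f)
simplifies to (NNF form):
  f | ~q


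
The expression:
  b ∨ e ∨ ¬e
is always true.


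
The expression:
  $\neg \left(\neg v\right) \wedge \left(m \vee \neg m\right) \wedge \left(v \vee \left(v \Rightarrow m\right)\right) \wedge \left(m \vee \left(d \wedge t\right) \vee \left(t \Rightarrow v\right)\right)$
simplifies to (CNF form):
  $v$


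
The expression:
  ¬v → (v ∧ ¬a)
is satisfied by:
  {v: True}


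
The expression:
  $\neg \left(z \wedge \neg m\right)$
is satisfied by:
  {m: True, z: False}
  {z: False, m: False}
  {z: True, m: True}


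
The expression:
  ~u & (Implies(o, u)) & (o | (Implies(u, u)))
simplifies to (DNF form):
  ~o & ~u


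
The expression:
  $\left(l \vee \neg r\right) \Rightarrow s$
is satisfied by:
  {r: True, s: True, l: False}
  {s: True, l: False, r: False}
  {r: True, s: True, l: True}
  {s: True, l: True, r: False}
  {r: True, l: False, s: False}


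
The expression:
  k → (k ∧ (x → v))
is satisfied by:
  {v: True, k: False, x: False}
  {k: False, x: False, v: False}
  {x: True, v: True, k: False}
  {x: True, k: False, v: False}
  {v: True, k: True, x: False}
  {k: True, v: False, x: False}
  {x: True, k: True, v: True}


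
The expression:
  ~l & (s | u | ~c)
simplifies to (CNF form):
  ~l & (s | u | ~c)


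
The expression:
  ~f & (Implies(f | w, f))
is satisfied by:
  {w: False, f: False}


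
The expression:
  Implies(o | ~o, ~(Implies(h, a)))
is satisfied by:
  {h: True, a: False}


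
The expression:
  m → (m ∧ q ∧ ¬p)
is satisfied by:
  {q: True, m: False, p: False}
  {q: False, m: False, p: False}
  {p: True, q: True, m: False}
  {p: True, q: False, m: False}
  {m: True, q: True, p: False}


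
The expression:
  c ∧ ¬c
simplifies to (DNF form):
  False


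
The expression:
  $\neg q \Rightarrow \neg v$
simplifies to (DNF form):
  $q \vee \neg v$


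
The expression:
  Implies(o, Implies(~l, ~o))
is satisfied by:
  {l: True, o: False}
  {o: False, l: False}
  {o: True, l: True}


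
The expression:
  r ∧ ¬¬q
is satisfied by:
  {r: True, q: True}


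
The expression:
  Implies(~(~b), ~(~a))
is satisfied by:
  {a: True, b: False}
  {b: False, a: False}
  {b: True, a: True}


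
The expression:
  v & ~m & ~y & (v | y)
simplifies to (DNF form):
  v & ~m & ~y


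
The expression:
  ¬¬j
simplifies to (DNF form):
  j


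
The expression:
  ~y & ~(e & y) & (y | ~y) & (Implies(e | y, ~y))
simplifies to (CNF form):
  ~y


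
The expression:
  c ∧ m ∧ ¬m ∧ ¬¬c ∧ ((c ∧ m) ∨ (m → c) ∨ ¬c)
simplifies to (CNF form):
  False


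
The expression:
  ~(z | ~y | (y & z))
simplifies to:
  y & ~z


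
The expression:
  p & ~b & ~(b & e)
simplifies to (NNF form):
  p & ~b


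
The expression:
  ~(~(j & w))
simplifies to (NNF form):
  j & w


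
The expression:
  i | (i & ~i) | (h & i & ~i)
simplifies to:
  i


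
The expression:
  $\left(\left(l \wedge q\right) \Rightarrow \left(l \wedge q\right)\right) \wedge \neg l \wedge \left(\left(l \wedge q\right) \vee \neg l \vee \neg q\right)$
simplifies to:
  $\neg l$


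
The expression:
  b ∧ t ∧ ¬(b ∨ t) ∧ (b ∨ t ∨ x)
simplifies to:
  False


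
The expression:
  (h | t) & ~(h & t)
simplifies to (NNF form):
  (h & ~t) | (t & ~h)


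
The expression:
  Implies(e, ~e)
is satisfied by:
  {e: False}


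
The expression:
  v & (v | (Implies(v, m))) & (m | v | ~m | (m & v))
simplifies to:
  v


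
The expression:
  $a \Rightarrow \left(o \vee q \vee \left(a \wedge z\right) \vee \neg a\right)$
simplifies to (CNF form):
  $o \vee q \vee z \vee \neg a$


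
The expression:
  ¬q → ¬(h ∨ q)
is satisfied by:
  {q: True, h: False}
  {h: False, q: False}
  {h: True, q: True}


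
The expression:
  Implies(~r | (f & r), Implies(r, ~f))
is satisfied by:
  {r: False, f: False}
  {f: True, r: False}
  {r: True, f: False}


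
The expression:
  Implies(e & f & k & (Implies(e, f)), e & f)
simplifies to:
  True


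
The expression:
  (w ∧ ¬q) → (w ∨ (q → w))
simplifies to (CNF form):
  True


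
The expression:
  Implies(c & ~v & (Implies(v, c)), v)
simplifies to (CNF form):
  v | ~c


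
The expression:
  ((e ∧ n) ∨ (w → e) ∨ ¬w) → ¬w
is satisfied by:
  {w: False, e: False}
  {e: True, w: False}
  {w: True, e: False}


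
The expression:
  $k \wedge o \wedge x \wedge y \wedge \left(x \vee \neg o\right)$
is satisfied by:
  {o: True, x: True, y: True, k: True}


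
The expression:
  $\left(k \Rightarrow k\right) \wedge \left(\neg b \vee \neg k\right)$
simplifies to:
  $\neg b \vee \neg k$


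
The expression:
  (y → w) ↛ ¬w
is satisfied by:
  {w: True}


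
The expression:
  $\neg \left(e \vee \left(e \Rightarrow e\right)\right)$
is never true.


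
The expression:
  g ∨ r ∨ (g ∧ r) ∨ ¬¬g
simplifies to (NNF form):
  g ∨ r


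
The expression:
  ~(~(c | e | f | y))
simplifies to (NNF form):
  c | e | f | y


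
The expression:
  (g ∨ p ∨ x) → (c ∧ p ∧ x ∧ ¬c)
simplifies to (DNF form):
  ¬g ∧ ¬p ∧ ¬x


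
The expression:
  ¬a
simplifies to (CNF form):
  ¬a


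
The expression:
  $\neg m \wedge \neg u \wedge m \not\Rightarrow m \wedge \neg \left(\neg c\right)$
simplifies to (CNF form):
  $\text{False}$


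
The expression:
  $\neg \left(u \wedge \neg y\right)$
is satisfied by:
  {y: True, u: False}
  {u: False, y: False}
  {u: True, y: True}


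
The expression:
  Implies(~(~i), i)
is always true.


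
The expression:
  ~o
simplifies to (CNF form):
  ~o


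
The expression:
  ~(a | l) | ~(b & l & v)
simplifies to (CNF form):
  ~b | ~l | ~v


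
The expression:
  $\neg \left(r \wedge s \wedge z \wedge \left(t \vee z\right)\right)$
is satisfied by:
  {s: False, z: False, r: False}
  {r: True, s: False, z: False}
  {z: True, s: False, r: False}
  {r: True, z: True, s: False}
  {s: True, r: False, z: False}
  {r: True, s: True, z: False}
  {z: True, s: True, r: False}


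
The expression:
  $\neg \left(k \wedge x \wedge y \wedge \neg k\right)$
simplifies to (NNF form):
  $\text{True}$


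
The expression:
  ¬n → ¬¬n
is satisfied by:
  {n: True}


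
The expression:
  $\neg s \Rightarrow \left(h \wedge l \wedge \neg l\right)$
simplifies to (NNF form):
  $s$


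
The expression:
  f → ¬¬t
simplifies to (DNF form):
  t ∨ ¬f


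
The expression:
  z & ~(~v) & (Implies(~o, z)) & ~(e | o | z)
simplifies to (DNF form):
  False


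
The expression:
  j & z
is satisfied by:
  {z: True, j: True}


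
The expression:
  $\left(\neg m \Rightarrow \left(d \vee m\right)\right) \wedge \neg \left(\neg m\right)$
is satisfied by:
  {m: True}


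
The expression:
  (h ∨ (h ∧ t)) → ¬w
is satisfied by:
  {w: False, h: False}
  {h: True, w: False}
  {w: True, h: False}


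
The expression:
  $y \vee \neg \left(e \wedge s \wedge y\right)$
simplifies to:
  $\text{True}$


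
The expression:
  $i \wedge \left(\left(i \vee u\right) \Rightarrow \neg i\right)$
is never true.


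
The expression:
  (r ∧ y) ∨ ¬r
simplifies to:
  y ∨ ¬r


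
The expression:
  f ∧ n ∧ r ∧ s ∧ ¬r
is never true.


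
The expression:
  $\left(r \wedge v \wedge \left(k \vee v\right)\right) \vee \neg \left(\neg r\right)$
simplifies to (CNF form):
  $r$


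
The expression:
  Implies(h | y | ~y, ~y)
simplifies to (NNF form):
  ~y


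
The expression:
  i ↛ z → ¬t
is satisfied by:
  {z: True, t: False, i: False}
  {t: False, i: False, z: False}
  {i: True, z: True, t: False}
  {i: True, t: False, z: False}
  {z: True, t: True, i: False}
  {t: True, z: False, i: False}
  {i: True, t: True, z: True}


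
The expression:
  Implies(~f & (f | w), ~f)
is always true.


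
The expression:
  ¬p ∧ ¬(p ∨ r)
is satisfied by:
  {p: False, r: False}


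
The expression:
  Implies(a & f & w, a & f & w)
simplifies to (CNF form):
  True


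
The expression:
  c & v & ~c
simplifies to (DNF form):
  False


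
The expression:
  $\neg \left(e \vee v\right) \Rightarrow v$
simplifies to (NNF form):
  $e \vee v$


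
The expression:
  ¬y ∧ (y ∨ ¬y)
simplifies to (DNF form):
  ¬y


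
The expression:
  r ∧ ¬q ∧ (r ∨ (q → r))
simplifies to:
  r ∧ ¬q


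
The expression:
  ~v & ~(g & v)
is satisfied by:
  {v: False}


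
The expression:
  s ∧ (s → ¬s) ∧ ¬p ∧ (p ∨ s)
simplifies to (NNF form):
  False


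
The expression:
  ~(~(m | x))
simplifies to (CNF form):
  m | x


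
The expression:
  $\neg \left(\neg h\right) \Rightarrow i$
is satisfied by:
  {i: True, h: False}
  {h: False, i: False}
  {h: True, i: True}


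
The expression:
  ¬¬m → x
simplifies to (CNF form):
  x ∨ ¬m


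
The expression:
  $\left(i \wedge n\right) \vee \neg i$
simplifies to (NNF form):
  $n \vee \neg i$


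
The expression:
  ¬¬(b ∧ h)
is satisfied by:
  {h: True, b: True}


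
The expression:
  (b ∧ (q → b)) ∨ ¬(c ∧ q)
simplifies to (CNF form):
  b ∨ ¬c ∨ ¬q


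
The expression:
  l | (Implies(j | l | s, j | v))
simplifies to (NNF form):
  j | l | v | ~s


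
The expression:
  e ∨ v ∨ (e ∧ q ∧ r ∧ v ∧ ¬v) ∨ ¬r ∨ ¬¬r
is always true.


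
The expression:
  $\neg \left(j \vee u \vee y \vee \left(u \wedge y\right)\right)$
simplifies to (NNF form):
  $\neg j \wedge \neg u \wedge \neg y$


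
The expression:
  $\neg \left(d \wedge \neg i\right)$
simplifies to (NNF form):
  $i \vee \neg d$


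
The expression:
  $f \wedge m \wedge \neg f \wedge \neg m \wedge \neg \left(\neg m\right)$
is never true.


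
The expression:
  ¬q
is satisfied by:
  {q: False}


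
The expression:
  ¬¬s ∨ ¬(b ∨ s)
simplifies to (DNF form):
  s ∨ ¬b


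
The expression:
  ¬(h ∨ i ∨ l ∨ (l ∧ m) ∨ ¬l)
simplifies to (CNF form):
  False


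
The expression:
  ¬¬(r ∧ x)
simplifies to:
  r ∧ x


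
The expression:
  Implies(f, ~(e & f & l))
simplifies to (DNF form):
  ~e | ~f | ~l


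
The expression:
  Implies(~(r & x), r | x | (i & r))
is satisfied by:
  {r: True, x: True}
  {r: True, x: False}
  {x: True, r: False}


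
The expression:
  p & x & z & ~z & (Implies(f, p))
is never true.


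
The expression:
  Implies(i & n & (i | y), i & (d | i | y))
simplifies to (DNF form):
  True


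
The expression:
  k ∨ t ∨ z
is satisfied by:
  {t: True, k: True, z: True}
  {t: True, k: True, z: False}
  {t: True, z: True, k: False}
  {t: True, z: False, k: False}
  {k: True, z: True, t: False}
  {k: True, z: False, t: False}
  {z: True, k: False, t: False}


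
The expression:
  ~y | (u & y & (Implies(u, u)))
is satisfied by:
  {u: True, y: False}
  {y: False, u: False}
  {y: True, u: True}


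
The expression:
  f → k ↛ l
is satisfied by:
  {k: True, l: False, f: False}
  {l: False, f: False, k: False}
  {k: True, l: True, f: False}
  {l: True, k: False, f: False}
  {f: True, k: True, l: False}


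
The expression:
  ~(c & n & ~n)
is always true.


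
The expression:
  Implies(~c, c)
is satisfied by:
  {c: True}


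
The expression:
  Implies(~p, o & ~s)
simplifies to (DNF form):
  p | (o & ~s)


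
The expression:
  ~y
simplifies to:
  ~y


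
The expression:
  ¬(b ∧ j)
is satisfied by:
  {b: False, j: False}
  {j: True, b: False}
  {b: True, j: False}


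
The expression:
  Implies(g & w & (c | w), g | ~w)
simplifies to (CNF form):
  True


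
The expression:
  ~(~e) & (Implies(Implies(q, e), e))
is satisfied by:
  {e: True}


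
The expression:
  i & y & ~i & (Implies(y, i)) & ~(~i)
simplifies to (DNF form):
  False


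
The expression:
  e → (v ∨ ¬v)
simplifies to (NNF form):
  True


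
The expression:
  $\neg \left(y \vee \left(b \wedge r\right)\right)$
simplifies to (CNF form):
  $\neg y \wedge \left(\neg b \vee \neg r\right)$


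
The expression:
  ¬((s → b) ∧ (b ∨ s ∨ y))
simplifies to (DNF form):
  (s ∧ ¬b) ∨ (¬b ∧ ¬y)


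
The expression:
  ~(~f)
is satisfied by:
  {f: True}


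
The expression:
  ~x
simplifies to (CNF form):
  ~x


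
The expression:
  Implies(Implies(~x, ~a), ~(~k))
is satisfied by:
  {k: True, a: True, x: False}
  {k: True, a: False, x: False}
  {x: True, k: True, a: True}
  {x: True, k: True, a: False}
  {a: True, x: False, k: False}


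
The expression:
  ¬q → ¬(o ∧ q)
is always true.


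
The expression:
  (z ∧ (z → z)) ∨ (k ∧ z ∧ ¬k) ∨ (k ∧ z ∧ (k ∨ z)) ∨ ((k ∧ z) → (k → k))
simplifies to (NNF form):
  True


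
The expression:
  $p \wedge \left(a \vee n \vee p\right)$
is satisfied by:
  {p: True}


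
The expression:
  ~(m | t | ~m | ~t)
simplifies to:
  False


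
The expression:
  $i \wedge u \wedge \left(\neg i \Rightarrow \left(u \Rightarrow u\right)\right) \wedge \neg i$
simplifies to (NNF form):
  $\text{False}$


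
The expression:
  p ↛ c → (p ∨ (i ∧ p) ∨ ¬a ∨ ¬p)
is always true.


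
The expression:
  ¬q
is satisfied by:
  {q: False}


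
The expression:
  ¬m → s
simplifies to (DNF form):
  m ∨ s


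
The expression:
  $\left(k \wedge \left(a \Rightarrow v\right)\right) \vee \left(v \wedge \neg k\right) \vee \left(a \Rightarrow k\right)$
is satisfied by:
  {k: True, v: True, a: False}
  {k: True, v: False, a: False}
  {v: True, k: False, a: False}
  {k: False, v: False, a: False}
  {a: True, k: True, v: True}
  {a: True, k: True, v: False}
  {a: True, v: True, k: False}


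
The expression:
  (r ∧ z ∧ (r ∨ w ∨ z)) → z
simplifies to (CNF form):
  True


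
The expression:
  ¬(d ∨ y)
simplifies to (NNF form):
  ¬d ∧ ¬y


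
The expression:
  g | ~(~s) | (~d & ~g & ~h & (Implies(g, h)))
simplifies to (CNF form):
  (g | s | ~d) & (g | s | ~h)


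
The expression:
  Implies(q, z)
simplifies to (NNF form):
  z | ~q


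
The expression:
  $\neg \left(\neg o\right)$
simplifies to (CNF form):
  $o$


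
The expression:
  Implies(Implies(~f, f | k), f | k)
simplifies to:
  True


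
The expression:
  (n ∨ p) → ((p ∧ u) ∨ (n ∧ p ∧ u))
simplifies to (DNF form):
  (p ∧ u) ∨ (¬n ∧ ¬p)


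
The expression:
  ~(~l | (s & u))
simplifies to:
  l & (~s | ~u)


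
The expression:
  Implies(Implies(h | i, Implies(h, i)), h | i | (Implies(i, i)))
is always true.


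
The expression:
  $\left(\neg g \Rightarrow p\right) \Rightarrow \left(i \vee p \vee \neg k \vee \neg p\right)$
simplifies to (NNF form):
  $\text{True}$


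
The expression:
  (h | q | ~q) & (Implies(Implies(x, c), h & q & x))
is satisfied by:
  {h: True, x: True, q: True, c: False}
  {h: True, x: True, q: False, c: False}
  {x: True, q: True, h: False, c: False}
  {x: True, h: False, q: False, c: False}
  {h: True, c: True, x: True, q: True}


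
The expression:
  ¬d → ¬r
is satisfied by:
  {d: True, r: False}
  {r: False, d: False}
  {r: True, d: True}


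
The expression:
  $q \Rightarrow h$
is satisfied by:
  {h: True, q: False}
  {q: False, h: False}
  {q: True, h: True}


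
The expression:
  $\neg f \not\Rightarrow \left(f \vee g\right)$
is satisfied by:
  {g: False, f: False}


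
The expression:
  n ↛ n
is never true.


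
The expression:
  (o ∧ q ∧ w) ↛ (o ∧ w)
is never true.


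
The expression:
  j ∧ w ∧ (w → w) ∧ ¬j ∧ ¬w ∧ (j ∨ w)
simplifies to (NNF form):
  False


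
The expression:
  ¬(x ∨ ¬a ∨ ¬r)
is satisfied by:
  {r: True, a: True, x: False}


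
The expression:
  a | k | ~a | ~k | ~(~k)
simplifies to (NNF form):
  True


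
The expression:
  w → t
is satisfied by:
  {t: True, w: False}
  {w: False, t: False}
  {w: True, t: True}


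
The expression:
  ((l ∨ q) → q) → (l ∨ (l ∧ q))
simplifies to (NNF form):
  l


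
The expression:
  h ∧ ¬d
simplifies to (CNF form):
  h ∧ ¬d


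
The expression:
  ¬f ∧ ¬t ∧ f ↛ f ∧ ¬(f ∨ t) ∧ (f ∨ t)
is never true.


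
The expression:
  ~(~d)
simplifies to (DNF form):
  d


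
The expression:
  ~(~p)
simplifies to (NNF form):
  p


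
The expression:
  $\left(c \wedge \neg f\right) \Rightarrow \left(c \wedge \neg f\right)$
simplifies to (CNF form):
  $\text{True}$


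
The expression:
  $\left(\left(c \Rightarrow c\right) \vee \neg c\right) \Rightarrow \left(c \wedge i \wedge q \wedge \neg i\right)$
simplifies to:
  $\text{False}$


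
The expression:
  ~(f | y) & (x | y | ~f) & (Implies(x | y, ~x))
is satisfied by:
  {x: False, y: False, f: False}


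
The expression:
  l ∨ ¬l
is always true.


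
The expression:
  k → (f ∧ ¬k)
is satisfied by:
  {k: False}


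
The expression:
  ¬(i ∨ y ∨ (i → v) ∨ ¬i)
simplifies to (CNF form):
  False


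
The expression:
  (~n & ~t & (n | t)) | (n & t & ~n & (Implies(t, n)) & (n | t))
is never true.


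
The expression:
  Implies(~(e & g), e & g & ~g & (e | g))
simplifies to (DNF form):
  e & g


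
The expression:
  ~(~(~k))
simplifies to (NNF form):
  ~k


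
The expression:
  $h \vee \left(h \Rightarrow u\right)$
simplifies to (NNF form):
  $\text{True}$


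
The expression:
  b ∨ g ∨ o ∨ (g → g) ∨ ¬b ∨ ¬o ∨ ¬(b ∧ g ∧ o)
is always true.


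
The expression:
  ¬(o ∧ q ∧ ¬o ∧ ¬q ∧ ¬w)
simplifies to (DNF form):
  True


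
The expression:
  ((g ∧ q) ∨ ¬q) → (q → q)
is always true.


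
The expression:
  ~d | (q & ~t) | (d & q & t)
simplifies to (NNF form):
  q | ~d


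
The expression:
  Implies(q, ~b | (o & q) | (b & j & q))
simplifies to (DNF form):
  j | o | ~b | ~q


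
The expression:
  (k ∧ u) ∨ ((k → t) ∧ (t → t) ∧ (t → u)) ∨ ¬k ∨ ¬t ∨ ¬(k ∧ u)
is always true.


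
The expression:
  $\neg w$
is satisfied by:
  {w: False}


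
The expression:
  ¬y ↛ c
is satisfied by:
  {y: False, c: False}


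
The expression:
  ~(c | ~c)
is never true.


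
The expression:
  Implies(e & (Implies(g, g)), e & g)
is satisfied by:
  {g: True, e: False}
  {e: False, g: False}
  {e: True, g: True}


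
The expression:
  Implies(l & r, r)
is always true.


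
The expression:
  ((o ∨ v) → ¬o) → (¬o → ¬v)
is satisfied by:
  {o: True, v: False}
  {v: False, o: False}
  {v: True, o: True}


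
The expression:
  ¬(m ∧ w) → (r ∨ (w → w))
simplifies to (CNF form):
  True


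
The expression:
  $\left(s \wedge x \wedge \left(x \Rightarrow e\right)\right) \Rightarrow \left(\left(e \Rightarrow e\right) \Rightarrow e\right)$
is always true.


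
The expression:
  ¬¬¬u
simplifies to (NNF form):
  ¬u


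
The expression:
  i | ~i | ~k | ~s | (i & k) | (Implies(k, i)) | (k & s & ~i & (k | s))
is always true.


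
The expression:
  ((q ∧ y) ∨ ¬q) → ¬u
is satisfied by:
  {q: True, y: False, u: False}
  {y: False, u: False, q: False}
  {q: True, y: True, u: False}
  {y: True, q: False, u: False}
  {u: True, q: True, y: False}


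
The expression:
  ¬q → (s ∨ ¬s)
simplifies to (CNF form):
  True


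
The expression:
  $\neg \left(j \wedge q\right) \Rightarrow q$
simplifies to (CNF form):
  $q$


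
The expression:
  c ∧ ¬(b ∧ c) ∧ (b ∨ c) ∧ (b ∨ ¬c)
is never true.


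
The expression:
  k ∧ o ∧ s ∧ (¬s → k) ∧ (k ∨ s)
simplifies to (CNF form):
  k ∧ o ∧ s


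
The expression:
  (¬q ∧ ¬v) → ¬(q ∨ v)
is always true.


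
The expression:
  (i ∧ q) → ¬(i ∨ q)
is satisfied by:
  {q: False, i: False}
  {i: True, q: False}
  {q: True, i: False}


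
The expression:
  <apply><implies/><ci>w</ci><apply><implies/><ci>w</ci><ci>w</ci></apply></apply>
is always true.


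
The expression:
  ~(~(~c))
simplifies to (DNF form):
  ~c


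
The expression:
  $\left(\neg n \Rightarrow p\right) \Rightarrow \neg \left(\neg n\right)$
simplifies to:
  $n \vee \neg p$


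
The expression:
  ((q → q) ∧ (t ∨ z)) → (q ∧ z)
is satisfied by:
  {q: True, t: False, z: False}
  {t: False, z: False, q: False}
  {q: True, z: True, t: False}
  {q: True, z: True, t: True}


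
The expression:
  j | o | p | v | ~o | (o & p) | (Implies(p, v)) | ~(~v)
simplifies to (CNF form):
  True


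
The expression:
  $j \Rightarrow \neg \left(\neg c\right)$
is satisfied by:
  {c: True, j: False}
  {j: False, c: False}
  {j: True, c: True}


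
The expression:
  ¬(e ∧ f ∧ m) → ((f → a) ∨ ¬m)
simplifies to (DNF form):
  a ∨ e ∨ ¬f ∨ ¬m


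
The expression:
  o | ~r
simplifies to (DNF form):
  o | ~r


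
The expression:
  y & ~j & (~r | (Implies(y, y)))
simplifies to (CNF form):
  y & ~j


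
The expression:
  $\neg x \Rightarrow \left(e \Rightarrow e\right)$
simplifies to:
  $\text{True}$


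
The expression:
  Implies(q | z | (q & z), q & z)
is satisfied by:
  {z: False, q: False}
  {q: True, z: True}


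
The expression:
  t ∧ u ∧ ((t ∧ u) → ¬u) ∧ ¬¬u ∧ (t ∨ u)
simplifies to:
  False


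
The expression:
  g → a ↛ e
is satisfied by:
  {a: True, e: False, g: False}
  {e: False, g: False, a: False}
  {a: True, e: True, g: False}
  {e: True, a: False, g: False}
  {g: True, a: True, e: False}


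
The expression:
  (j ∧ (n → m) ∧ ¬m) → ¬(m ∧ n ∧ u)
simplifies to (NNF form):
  True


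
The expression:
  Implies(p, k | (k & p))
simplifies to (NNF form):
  k | ~p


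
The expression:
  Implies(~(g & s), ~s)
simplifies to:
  g | ~s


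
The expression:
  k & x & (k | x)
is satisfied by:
  {x: True, k: True}


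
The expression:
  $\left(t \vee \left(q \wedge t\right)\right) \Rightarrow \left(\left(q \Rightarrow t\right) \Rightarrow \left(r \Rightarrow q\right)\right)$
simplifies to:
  $q \vee \neg r \vee \neg t$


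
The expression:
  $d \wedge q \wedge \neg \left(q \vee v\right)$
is never true.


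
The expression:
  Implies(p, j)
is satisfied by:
  {j: True, p: False}
  {p: False, j: False}
  {p: True, j: True}


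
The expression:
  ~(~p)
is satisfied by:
  {p: True}


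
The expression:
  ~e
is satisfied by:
  {e: False}


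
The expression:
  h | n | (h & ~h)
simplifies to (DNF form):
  h | n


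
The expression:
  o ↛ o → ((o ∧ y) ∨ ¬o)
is always true.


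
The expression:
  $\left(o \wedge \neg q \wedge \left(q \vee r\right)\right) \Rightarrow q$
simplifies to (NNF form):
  $q \vee \neg o \vee \neg r$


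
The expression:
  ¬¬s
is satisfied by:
  {s: True}


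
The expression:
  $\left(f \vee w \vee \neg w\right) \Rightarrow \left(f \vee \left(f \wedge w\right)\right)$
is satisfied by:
  {f: True}


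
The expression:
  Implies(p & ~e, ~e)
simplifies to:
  True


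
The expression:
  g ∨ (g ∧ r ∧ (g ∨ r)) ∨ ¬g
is always true.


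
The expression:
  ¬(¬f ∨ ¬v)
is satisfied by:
  {f: True, v: True}


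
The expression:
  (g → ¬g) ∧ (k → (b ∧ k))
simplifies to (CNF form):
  ¬g ∧ (b ∨ ¬k)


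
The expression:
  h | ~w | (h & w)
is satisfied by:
  {h: True, w: False}
  {w: False, h: False}
  {w: True, h: True}


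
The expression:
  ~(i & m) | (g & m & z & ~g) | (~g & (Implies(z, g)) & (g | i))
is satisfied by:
  {g: False, m: False, i: False, z: False}
  {z: True, g: False, m: False, i: False}
  {g: True, z: False, m: False, i: False}
  {z: True, g: True, m: False, i: False}
  {i: True, z: False, g: False, m: False}
  {i: True, z: True, g: False, m: False}
  {i: True, g: True, z: False, m: False}
  {i: True, z: True, g: True, m: False}
  {m: True, i: False, g: False, z: False}
  {m: True, z: True, i: False, g: False}
  {m: True, g: True, i: False, z: False}
  {z: True, m: True, g: True, i: False}
  {m: True, i: True, z: False, g: False}


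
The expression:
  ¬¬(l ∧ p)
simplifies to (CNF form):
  l ∧ p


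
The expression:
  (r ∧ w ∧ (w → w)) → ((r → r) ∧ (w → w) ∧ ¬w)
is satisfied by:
  {w: False, r: False}
  {r: True, w: False}
  {w: True, r: False}


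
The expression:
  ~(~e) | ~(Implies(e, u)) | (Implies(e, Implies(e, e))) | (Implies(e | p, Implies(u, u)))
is always true.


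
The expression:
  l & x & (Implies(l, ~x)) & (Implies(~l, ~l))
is never true.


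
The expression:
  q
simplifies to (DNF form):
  q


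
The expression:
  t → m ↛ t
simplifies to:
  ¬t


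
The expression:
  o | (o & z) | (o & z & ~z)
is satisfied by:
  {o: True}


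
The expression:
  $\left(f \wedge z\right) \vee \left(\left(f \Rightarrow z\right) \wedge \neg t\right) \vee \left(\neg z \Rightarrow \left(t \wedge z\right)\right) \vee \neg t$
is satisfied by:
  {z: True, t: False}
  {t: False, z: False}
  {t: True, z: True}


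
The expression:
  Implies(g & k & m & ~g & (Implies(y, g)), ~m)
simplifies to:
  True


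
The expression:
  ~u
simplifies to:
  ~u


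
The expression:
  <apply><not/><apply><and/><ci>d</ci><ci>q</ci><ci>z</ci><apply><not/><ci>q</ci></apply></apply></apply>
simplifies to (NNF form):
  <true/>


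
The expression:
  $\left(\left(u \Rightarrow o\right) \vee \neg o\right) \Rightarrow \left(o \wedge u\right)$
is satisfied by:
  {u: True, o: True}


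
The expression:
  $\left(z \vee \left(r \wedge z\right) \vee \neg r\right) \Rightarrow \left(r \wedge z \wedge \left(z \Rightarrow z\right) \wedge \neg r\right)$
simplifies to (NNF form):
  $r \wedge \neg z$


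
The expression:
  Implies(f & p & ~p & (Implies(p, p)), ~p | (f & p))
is always true.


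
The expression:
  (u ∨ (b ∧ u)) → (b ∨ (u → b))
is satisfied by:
  {b: True, u: False}
  {u: False, b: False}
  {u: True, b: True}


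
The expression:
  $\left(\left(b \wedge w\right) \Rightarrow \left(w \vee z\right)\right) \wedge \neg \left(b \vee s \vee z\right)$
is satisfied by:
  {b: False, z: False, s: False}


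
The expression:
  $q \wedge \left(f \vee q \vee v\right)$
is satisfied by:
  {q: True}


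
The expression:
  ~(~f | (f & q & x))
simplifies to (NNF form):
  f & (~q | ~x)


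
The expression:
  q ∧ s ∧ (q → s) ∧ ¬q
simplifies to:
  False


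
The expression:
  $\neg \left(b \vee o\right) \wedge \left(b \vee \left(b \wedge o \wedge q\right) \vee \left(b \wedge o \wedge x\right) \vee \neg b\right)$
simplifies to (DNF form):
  $\neg b \wedge \neg o$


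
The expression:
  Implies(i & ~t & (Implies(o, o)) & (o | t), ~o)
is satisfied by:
  {t: True, o: False, i: False}
  {o: False, i: False, t: False}
  {i: True, t: True, o: False}
  {i: True, o: False, t: False}
  {t: True, o: True, i: False}
  {o: True, t: False, i: False}
  {i: True, o: True, t: True}


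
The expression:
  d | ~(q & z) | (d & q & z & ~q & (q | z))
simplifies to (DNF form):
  d | ~q | ~z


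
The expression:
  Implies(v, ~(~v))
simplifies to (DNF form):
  True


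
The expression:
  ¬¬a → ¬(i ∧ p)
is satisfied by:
  {p: False, a: False, i: False}
  {i: True, p: False, a: False}
  {a: True, p: False, i: False}
  {i: True, a: True, p: False}
  {p: True, i: False, a: False}
  {i: True, p: True, a: False}
  {a: True, p: True, i: False}


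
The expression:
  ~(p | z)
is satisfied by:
  {p: False, z: False}


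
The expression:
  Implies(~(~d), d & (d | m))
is always true.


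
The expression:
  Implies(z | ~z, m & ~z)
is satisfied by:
  {m: True, z: False}


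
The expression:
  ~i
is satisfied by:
  {i: False}


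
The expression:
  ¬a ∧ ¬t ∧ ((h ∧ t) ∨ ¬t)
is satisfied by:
  {t: False, a: False}


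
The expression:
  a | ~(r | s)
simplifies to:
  a | (~r & ~s)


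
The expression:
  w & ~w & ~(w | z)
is never true.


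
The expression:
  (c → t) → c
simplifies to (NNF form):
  c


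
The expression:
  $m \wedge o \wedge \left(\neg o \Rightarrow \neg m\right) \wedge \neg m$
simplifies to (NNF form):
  $\text{False}$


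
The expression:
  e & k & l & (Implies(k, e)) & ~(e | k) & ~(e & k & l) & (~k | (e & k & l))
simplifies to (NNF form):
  False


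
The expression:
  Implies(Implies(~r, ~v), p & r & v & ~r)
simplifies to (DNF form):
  v & ~r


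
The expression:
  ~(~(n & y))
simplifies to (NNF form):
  n & y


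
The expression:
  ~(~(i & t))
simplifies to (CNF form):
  i & t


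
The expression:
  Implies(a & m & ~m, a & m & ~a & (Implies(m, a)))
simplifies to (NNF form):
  True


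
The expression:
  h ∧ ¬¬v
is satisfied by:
  {h: True, v: True}


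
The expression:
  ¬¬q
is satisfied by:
  {q: True}


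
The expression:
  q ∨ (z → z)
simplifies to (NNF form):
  True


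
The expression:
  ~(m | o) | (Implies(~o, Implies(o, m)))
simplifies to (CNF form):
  True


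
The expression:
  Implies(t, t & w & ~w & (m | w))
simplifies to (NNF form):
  ~t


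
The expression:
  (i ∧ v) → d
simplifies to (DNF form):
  d ∨ ¬i ∨ ¬v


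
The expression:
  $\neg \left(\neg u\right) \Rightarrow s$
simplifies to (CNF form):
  $s \vee \neg u$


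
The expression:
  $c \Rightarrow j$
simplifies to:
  $j \vee \neg c$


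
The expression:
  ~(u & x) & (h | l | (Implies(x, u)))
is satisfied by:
  {l: True, h: True, u: False, x: False}
  {l: True, h: False, u: False, x: False}
  {h: True, l: False, u: False, x: False}
  {l: False, h: False, u: False, x: False}
  {l: True, u: True, h: True, x: False}
  {l: True, u: True, h: False, x: False}
  {u: True, h: True, l: False, x: False}
  {u: True, h: False, l: False, x: False}
  {x: True, l: True, h: True, u: False}
  {x: True, l: True, h: False, u: False}
  {x: True, h: True, u: False, l: False}


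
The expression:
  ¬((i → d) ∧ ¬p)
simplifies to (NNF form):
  p ∨ (i ∧ ¬d)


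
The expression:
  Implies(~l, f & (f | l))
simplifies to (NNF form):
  f | l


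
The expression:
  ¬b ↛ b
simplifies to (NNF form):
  True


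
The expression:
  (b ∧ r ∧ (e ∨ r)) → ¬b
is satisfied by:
  {b: False, r: False}
  {r: True, b: False}
  {b: True, r: False}


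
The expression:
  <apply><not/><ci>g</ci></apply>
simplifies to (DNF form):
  <apply><not/><ci>g</ci></apply>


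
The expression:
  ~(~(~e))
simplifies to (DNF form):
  ~e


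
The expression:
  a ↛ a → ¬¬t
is always true.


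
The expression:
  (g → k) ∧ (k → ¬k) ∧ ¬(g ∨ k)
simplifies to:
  ¬g ∧ ¬k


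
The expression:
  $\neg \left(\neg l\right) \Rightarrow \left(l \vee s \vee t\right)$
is always true.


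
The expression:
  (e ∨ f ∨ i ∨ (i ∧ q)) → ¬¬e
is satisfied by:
  {e: True, f: False, i: False}
  {i: True, e: True, f: False}
  {e: True, f: True, i: False}
  {i: True, e: True, f: True}
  {i: False, f: False, e: False}


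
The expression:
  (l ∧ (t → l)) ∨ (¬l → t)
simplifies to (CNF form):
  l ∨ t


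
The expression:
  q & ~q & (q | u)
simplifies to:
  False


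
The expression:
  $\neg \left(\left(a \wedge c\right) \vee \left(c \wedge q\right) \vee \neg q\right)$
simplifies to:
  $q \wedge \neg c$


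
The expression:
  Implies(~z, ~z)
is always true.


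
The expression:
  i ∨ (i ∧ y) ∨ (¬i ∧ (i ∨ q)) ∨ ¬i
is always true.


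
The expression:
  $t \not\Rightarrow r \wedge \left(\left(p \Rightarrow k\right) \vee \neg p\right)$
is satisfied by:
  {t: True, k: True, r: False, p: False}
  {t: True, r: False, p: False, k: False}
  {t: True, k: True, p: True, r: False}


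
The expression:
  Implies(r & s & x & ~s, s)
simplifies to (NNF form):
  True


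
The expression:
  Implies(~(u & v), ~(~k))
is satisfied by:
  {k: True, u: True, v: True}
  {k: True, u: True, v: False}
  {k: True, v: True, u: False}
  {k: True, v: False, u: False}
  {u: True, v: True, k: False}


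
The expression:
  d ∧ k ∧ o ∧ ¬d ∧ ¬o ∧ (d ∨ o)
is never true.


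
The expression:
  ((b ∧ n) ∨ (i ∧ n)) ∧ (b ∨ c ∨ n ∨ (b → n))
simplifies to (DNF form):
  (b ∧ n) ∨ (i ∧ n)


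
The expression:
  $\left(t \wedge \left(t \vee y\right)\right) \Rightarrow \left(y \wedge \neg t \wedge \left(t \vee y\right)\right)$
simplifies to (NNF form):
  $\neg t$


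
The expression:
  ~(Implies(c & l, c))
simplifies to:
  False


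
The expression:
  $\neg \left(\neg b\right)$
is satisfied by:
  {b: True}


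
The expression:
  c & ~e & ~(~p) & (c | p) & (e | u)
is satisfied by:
  {c: True, p: True, u: True, e: False}


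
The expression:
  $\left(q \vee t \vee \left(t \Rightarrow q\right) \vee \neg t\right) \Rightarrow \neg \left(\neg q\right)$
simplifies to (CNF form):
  $q$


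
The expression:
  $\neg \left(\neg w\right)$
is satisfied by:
  {w: True}


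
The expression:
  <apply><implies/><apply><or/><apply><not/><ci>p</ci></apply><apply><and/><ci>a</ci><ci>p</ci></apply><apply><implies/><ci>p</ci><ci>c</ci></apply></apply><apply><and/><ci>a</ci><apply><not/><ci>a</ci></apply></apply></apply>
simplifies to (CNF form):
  <apply><and/><ci>p</ci><apply><not/><ci>a</ci></apply><apply><not/><ci>c</ci></apply></apply>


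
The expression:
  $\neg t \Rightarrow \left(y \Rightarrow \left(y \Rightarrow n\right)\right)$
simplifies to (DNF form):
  $n \vee t \vee \neg y$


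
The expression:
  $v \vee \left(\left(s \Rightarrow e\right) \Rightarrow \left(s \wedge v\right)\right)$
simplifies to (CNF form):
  $\left(s \vee v\right) \wedge \left(v \vee \neg e\right)$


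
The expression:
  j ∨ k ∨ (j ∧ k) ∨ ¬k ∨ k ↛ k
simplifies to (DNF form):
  True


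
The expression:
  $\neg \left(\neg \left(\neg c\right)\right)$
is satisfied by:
  {c: False}


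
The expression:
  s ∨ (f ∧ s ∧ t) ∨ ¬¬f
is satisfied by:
  {s: True, f: True}
  {s: True, f: False}
  {f: True, s: False}


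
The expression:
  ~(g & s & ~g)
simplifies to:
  True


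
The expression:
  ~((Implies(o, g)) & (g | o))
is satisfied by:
  {g: False}


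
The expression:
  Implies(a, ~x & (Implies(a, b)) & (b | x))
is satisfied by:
  {b: True, x: False, a: False}
  {x: False, a: False, b: False}
  {b: True, x: True, a: False}
  {x: True, b: False, a: False}
  {a: True, b: True, x: False}


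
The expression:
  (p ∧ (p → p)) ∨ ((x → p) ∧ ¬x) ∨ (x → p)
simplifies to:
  p ∨ ¬x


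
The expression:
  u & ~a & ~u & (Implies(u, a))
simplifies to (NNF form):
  False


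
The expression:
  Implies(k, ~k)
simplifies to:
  ~k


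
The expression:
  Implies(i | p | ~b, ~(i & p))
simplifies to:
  ~i | ~p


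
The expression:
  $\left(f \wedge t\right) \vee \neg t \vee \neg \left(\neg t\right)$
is always true.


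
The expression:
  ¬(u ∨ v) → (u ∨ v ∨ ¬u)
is always true.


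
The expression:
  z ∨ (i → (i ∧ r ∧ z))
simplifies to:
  z ∨ ¬i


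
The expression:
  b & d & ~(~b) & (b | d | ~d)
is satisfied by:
  {b: True, d: True}


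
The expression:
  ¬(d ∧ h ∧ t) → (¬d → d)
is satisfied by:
  {d: True}


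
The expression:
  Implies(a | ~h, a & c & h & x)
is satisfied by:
  {h: True, x: True, c: True, a: False}
  {h: True, x: True, c: False, a: False}
  {h: True, c: True, a: False, x: False}
  {h: True, c: False, a: False, x: False}
  {h: True, x: True, a: True, c: True}


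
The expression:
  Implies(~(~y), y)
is always true.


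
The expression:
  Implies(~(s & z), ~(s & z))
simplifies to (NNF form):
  True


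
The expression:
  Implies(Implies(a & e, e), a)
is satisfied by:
  {a: True}
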